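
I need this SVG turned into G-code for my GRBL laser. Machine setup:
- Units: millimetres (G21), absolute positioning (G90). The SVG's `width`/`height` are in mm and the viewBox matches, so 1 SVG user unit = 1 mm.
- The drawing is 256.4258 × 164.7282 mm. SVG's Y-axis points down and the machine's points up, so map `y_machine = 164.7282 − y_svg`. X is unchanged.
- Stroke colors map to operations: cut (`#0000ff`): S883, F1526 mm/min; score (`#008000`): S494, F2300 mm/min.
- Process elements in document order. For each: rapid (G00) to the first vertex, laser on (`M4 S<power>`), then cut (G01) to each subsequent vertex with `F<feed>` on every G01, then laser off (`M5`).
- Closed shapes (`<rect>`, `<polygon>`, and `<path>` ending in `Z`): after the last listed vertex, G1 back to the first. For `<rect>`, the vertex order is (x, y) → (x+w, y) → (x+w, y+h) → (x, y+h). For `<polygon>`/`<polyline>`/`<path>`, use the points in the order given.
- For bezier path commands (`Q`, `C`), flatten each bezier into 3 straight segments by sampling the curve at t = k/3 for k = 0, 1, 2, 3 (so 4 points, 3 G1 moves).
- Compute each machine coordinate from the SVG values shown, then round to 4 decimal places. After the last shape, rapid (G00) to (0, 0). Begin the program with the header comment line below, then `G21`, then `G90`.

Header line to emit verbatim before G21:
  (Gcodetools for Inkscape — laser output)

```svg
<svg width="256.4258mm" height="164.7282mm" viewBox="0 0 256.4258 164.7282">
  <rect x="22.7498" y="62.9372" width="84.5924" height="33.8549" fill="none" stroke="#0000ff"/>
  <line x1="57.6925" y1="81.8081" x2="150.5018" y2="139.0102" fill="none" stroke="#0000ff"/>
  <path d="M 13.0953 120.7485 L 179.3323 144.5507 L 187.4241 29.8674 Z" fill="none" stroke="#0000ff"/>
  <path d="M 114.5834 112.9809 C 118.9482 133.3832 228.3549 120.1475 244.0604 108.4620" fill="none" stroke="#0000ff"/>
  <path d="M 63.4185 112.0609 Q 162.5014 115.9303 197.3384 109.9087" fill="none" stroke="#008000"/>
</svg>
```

(Gcodetools for Inkscape — laser output)
G21
G90
G00 X22.7498 Y101.7910
M4 S883
G01 X107.3422 Y101.7910 F1526
G01 X107.3422 Y67.9361 F1526
G01 X22.7498 Y67.9361 F1526
G01 X22.7498 Y101.7910 F1526
M5
G00 X57.6925 Y82.9201
M4 S883
G01 X150.5018 Y25.7180 F1526
M5
G00 X13.0953 Y43.9797
M4 S883
G01 X179.3323 Y20.1775 F1526
G01 X187.4241 Y134.8608 F1526
G01 X13.0953 Y43.9797 F1526
M5
G00 X114.5834 Y51.7473
M4 S883
G01 X146.6013 Y41.2544 F1526
G01 X204.4820 Y45.3672 F1526
G01 X244.0604 Y56.2662 F1526
M5
G00 X63.4185 Y52.6673
M4 S494
G01 X122.3353 Y51.1867 F2300
G01 X166.9753 Y51.9041 F2300
G01 X197.3384 Y54.8195 F2300
M5
G00 X0.0000 Y0.0000

1 u = 1 mm; y_m = 164.7282 − y.

[1] `<rect>` rectangle, #0000ff→cut S883 F1526: (22.7498,101.7910) → (107.3422,101.7910) → (107.3422,67.9361) → (22.7498,67.9361) → (22.7498,101.7910) (closed)

[2] `<line>` line segment, #0000ff→cut S883 F1526: (57.6925,82.9201) → (150.5018,25.7180)

[3] `<path>` closed polygon, #0000ff→cut S883 F1526: (13.0953,43.9797) → (179.3323,20.1775) → (187.4241,134.8608) → (13.0953,43.9797) (closed)

[4] `<path>` cubic bezier, #0000ff→cut S883 F1526: (114.5834,51.7473) → (146.6013,41.2544) → (204.4820,45.3672) → (244.0604,56.2662)

[5] `<path>` quadratic bezier, #008000→score S494 F2300: (63.4185,52.6673) → (122.3353,51.1867) → (166.9753,51.9041) → (197.3384,54.8195)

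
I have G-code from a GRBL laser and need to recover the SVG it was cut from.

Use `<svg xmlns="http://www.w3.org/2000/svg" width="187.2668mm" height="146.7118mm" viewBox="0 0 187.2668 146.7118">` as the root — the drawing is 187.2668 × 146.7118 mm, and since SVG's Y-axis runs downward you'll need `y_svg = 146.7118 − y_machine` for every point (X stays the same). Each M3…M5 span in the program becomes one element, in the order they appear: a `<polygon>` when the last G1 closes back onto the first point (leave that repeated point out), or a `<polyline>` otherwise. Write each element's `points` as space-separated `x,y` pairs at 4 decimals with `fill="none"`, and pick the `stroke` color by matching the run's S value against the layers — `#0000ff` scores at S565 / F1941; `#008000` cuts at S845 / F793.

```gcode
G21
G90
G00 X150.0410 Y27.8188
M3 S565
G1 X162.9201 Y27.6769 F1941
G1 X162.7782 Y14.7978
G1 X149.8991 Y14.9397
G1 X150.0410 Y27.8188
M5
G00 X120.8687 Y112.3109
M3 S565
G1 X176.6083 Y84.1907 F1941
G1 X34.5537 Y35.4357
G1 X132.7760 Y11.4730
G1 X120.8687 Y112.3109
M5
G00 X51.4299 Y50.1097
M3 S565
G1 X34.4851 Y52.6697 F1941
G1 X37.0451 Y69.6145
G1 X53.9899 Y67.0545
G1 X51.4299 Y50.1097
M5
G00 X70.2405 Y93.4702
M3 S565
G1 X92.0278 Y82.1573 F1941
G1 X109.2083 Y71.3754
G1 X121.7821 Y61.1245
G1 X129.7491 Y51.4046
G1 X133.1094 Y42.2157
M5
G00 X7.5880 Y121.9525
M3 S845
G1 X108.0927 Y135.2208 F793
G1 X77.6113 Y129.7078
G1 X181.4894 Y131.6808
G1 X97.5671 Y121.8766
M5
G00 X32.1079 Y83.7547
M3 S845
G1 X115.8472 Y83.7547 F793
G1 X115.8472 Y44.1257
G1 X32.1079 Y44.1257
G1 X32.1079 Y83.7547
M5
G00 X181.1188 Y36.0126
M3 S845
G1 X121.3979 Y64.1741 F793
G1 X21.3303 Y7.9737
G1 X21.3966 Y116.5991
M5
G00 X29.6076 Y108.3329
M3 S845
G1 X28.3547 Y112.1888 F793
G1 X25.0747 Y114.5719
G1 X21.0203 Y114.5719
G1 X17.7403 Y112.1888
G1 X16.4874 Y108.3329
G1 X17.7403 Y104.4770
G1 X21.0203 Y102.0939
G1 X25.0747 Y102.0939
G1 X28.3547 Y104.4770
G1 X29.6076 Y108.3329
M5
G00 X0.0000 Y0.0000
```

Each laser-on run becomes one SVG element. Flip Y back into SVG space with y_svg = 146.7118 − y_machine.

Run 1: S565 ⇒ score layer `#0000ff`. The run returns to its start, so emit a `<polygon>` with points (Y-flipped): 150.0410,118.8930 162.9201,119.0349 162.7782,131.9140 149.8991,131.7721.

Run 2: the run's S565 means `#0000ff` (score). The run returns to its start, so emit a `<polygon>` with points (Y-flipped): 120.8687,34.4009 176.6083,62.5211 34.5537,111.2761 132.7760,135.2388.

Run 3: the run's S565 means `#0000ff` (score). The run returns to its start, so emit a `<polygon>` with points (Y-flipped): 51.4299,96.6021 34.4851,94.0421 37.0451,77.0973 53.9899,79.6573.

Run 4: S565 ⇒ score layer `#0000ff`. The run is open, so emit a `<polyline>` with points (Y-flipped): 70.2405,53.2416 92.0278,64.5545 109.2083,75.3364 121.7821,85.5873 129.7491,95.3072 133.1094,104.4961.

Run 5: power S845 maps to stroke `#008000` (cut). The run is open, so emit a `<polyline>` with points (Y-flipped): 7.5880,24.7593 108.0927,11.4910 77.6113,17.0040 181.4894,15.0310 97.5671,24.8352.

Run 6: power S845 maps to stroke `#008000` (cut). The run returns to its start, so emit a `<polygon>` with points (Y-flipped): 32.1079,62.9571 115.8472,62.9571 115.8472,102.5861 32.1079,102.5861.

Run 7: power S845 maps to stroke `#008000` (cut). The run is open, so emit a `<polyline>` with points (Y-flipped): 181.1188,110.6992 121.3979,82.5377 21.3303,138.7381 21.3966,30.1127.

Run 8: the run's S845 means `#008000` (cut). The run returns to its start, so emit a `<polygon>` with points (Y-flipped): 29.6076,38.3789 28.3547,34.5230 25.0747,32.1399 21.0203,32.1399 17.7403,34.5230 16.4874,38.3789 17.7403,42.2348 21.0203,44.6179 25.0747,44.6179 28.3547,42.2348.

<svg xmlns="http://www.w3.org/2000/svg" width="187.2668mm" height="146.7118mm" viewBox="0 0 187.2668 146.7118">
  <polygon points="150.0410,118.8930 162.9201,119.0349 162.7782,131.9140 149.8991,131.7721" fill="none" stroke="#0000ff"/>
  <polygon points="120.8687,34.4009 176.6083,62.5211 34.5537,111.2761 132.7760,135.2388" fill="none" stroke="#0000ff"/>
  <polygon points="51.4299,96.6021 34.4851,94.0421 37.0451,77.0973 53.9899,79.6573" fill="none" stroke="#0000ff"/>
  <polyline points="70.2405,53.2416 92.0278,64.5545 109.2083,75.3364 121.7821,85.5873 129.7491,95.3072 133.1094,104.4961" fill="none" stroke="#0000ff"/>
  <polyline points="7.5880,24.7593 108.0927,11.4910 77.6113,17.0040 181.4894,15.0310 97.5671,24.8352" fill="none" stroke="#008000"/>
  <polygon points="32.1079,62.9571 115.8472,62.9571 115.8472,102.5861 32.1079,102.5861" fill="none" stroke="#008000"/>
  <polyline points="181.1188,110.6992 121.3979,82.5377 21.3303,138.7381 21.3966,30.1127" fill="none" stroke="#008000"/>
  <polygon points="29.6076,38.3789 28.3547,34.5230 25.0747,32.1399 21.0203,32.1399 17.7403,34.5230 16.4874,38.3789 17.7403,42.2348 21.0203,44.6179 25.0747,44.6179 28.3547,42.2348" fill="none" stroke="#008000"/>
</svg>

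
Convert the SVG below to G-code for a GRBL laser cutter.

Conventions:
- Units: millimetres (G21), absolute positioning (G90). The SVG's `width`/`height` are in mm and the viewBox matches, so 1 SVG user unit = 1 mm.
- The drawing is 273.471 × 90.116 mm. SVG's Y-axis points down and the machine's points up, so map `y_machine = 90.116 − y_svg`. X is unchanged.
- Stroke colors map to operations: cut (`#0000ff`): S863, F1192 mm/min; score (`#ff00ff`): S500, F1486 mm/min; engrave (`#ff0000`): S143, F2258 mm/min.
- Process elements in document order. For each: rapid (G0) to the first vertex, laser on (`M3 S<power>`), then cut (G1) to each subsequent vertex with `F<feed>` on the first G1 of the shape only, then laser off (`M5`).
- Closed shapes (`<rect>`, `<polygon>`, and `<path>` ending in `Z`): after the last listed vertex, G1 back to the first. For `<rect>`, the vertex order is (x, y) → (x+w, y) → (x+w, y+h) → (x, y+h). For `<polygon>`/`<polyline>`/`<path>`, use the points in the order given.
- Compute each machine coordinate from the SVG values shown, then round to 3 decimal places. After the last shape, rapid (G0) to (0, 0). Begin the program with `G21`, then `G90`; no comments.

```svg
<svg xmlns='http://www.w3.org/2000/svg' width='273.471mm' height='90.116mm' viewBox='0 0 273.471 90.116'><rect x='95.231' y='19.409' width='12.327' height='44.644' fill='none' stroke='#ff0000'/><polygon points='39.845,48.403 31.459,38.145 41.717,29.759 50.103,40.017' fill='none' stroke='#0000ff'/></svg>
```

G21
G90
G0 X95.231 Y70.707
M3 S143
G1 X107.558 Y70.707 F2258
G1 X107.558 Y26.063
G1 X95.231 Y26.063
G1 X95.231 Y70.707
M5
G0 X39.845 Y41.713
M3 S863
G1 X31.459 Y51.971 F1192
G1 X41.717 Y60.357
G1 X50.103 Y50.099
G1 X39.845 Y41.713
M5
G0 X0.000 Y0.000

1 u = 1 mm; y_m = 90.116 − y.

[1] `<rect>` rectangle, #ff0000→engrave S143 F2258: (95.231,70.707) → (107.558,70.707) → (107.558,26.063) → (95.231,26.063) → (95.231,70.707) (closed)

[2] `<polygon>` regular polygon, #0000ff→cut S863 F1192: (39.845,41.713) → (31.459,51.971) → (41.717,60.357) → (50.103,50.099) → (39.845,41.713) (closed)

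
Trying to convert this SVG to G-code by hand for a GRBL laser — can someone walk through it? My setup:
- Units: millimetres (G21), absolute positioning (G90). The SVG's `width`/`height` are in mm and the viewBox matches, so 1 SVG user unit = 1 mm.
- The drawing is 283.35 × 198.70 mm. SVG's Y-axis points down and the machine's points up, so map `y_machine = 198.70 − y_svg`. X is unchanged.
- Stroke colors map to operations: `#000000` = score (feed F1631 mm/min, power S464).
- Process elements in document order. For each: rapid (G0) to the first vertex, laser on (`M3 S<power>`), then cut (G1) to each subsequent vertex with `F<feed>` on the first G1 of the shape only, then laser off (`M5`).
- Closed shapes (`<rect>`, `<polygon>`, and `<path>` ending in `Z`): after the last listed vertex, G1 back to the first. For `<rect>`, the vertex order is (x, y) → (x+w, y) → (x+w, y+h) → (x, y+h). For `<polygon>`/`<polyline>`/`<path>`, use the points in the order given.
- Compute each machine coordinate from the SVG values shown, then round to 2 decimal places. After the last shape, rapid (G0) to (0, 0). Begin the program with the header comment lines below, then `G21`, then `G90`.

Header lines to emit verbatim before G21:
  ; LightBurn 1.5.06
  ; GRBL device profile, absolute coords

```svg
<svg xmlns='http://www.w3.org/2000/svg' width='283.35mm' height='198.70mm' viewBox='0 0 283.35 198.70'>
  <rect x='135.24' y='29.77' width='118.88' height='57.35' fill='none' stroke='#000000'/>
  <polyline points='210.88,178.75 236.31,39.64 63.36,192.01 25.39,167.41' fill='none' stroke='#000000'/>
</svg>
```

; LightBurn 1.5.06
; GRBL device profile, absolute coords
G21
G90
G0 X135.24 Y168.93
M3 S464
G1 X254.12 Y168.93 F1631
G1 X254.12 Y111.58
G1 X135.24 Y111.58
G1 X135.24 Y168.93
M5
G0 X210.88 Y19.95
M3 S464
G1 X236.31 Y159.06 F1631
G1 X63.36 Y6.69
G1 X25.39 Y31.29
M5
G0 X0.00 Y0.00

viewBox `0 0 283.35 198.70` with mm width/height → 1 unit = 1 mm. Flip: y_m = 198.70 − y_svg.

**Shape 1** — `<rect>` rectangle, stroke `#000000` → score (S464, F1631). Machine vertices: (135.24,168.93) → (254.12,168.93) → (254.12,111.58) → (135.24,111.58) → (135.24,168.93). Closed: final G1 returns to the first vertex.

**Shape 2** — `<polyline>` open polyline, stroke `#000000` → score (S464, F1631). Machine vertices: (210.88,19.95) → (236.31,159.06) → (63.36,6.69) → (25.39,31.29). Open path.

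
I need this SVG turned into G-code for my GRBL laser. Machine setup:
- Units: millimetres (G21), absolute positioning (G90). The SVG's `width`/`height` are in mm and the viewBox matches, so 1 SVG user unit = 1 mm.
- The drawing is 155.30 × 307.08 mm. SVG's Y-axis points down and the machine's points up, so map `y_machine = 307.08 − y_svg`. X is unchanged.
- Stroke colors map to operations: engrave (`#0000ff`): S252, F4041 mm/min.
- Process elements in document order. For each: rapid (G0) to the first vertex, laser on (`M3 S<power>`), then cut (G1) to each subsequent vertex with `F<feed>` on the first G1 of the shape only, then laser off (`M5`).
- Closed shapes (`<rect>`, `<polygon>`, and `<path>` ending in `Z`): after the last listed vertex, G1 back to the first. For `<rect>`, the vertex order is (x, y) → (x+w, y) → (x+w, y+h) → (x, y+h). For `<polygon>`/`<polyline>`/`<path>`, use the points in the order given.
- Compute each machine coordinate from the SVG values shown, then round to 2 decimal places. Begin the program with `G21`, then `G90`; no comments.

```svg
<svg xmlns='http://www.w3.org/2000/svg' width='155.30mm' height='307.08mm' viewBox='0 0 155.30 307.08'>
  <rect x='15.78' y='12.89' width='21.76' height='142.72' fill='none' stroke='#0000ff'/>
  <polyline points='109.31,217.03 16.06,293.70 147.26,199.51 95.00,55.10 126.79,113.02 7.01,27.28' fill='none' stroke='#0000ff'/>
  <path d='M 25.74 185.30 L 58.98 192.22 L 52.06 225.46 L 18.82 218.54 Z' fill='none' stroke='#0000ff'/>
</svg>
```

viewBox `0 0 155.30 307.08` with mm width/height → 1 unit = 1 mm. Flip: y_m = 307.08 − y_svg.

**Shape 1** — `<rect>` rectangle, stroke `#0000ff` → engrave (S252, F4041). Machine vertices: (15.78,294.19) → (37.54,294.19) → (37.54,151.47) → (15.78,151.47) → (15.78,294.19). Closed: final G1 returns to the first vertex.

**Shape 2** — `<polyline>` open polyline, stroke `#0000ff` → engrave (S252, F4041). Machine vertices: (109.31,90.05) → (16.06,13.38) → (147.26,107.57) → (95.00,251.98) → (126.79,194.06) → (7.01,279.80). Open path.

**Shape 3** — `<path>` regular polygon, stroke `#0000ff` → engrave (S252, F4041). Machine vertices: (25.74,121.78) → (58.98,114.86) → (52.06,81.62) → (18.82,88.54) → (25.74,121.78). Closed: final G1 returns to the first vertex.

G21
G90
G0 X15.78 Y294.19
M3 S252
G1 X37.54 Y294.19 F4041
G1 X37.54 Y151.47
G1 X15.78 Y151.47
G1 X15.78 Y294.19
M5
G0 X109.31 Y90.05
M3 S252
G1 X16.06 Y13.38 F4041
G1 X147.26 Y107.57
G1 X95.00 Y251.98
G1 X126.79 Y194.06
G1 X7.01 Y279.80
M5
G0 X25.74 Y121.78
M3 S252
G1 X58.98 Y114.86 F4041
G1 X52.06 Y81.62
G1 X18.82 Y88.54
G1 X25.74 Y121.78
M5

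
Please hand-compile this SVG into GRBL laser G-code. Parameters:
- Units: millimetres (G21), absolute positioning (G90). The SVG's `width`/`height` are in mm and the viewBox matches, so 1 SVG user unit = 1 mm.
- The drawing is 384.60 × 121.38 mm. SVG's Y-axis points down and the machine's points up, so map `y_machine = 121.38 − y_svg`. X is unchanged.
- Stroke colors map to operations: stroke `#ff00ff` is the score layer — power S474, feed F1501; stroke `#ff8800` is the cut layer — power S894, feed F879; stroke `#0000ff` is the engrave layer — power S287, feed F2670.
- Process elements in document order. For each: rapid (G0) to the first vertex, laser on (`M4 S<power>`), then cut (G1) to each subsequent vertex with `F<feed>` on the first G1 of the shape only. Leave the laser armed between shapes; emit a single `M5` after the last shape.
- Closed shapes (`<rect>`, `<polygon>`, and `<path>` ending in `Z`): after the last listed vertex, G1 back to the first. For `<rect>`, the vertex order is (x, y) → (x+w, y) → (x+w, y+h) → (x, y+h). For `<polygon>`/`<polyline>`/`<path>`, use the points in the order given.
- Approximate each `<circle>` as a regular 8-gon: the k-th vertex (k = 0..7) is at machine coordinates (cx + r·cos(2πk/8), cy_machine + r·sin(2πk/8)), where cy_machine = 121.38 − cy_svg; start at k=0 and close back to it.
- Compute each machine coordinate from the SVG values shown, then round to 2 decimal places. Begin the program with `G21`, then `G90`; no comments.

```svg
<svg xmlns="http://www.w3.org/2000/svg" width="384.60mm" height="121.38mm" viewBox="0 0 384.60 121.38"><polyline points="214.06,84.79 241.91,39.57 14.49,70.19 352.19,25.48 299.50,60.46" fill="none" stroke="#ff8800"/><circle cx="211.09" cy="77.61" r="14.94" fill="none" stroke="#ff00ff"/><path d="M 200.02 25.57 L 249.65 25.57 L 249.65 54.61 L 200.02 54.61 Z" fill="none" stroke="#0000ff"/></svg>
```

viewBox `0 0 384.60 121.38` with mm width/height → 1 unit = 1 mm. Flip: y_m = 121.38 − y_svg.

**Shape 1** — `<polyline>` open polyline, stroke `#ff8800` → cut (S894, F879). Machine vertices: (214.06,36.59) → (241.91,81.81) → (14.49,51.19) → (352.19,95.90) → (299.50,60.92). Open path.

**Shape 2** — `<circle>` circle, stroke `#ff00ff` → score (S474, F1501). Machine vertices: (226.03,43.77) → (221.65,54.33) → (211.09,58.71) → (200.53,54.33) → (196.15,43.77) → (200.53,33.21) → (211.09,28.83) → (221.65,33.21) → (226.03,43.77). Closed: final G1 returns to the first vertex.

**Shape 3** — `<path>` rectangle, stroke `#0000ff` → engrave (S287, F2670). Machine vertices: (200.02,95.81) → (249.65,95.81) → (249.65,66.77) → (200.02,66.77) → (200.02,95.81). Closed: final G1 returns to the first vertex.

G21
G90
G0 X214.06 Y36.59
M4 S894
G1 X241.91 Y81.81 F879
G1 X14.49 Y51.19
G1 X352.19 Y95.90
G1 X299.50 Y60.92
G0 X226.03 Y43.77
M4 S474
G1 X221.65 Y54.33 F1501
G1 X211.09 Y58.71
G1 X200.53 Y54.33
G1 X196.15 Y43.77
G1 X200.53 Y33.21
G1 X211.09 Y28.83
G1 X221.65 Y33.21
G1 X226.03 Y43.77
G0 X200.02 Y95.81
M4 S287
G1 X249.65 Y95.81 F2670
G1 X249.65 Y66.77
G1 X200.02 Y66.77
G1 X200.02 Y95.81
M5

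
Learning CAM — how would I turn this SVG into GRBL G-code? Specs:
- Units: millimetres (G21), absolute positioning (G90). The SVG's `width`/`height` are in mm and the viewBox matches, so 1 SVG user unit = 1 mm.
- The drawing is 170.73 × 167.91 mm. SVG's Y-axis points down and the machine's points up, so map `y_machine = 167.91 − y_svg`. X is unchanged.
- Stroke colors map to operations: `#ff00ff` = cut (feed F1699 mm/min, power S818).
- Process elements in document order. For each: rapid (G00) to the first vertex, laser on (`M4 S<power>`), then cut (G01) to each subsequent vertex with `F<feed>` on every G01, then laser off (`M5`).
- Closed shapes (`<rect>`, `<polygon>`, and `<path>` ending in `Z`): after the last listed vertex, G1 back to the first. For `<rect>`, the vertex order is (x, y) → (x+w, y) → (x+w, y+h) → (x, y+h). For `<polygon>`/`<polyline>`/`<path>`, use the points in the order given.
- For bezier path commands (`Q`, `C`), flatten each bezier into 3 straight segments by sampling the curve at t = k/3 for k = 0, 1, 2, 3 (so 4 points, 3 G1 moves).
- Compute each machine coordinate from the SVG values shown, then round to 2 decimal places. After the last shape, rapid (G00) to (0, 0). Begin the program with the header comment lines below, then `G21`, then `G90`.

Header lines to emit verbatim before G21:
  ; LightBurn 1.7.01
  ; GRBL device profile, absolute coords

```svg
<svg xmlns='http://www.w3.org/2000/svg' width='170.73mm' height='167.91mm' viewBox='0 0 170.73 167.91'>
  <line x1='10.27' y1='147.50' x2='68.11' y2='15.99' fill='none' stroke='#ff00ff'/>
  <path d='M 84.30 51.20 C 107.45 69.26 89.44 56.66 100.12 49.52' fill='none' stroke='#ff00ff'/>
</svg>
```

; LightBurn 1.7.01
; GRBL device profile, absolute coords
G21
G90
G00 X10.27 Y20.41
M4 S818
G01 X68.11 Y151.92 F1699
M5
G00 X84.30 Y116.71
M4 S818
G01 X96.32 Y107.53 F1699
G01 X96.42 Y110.77 F1699
G01 X100.12 Y118.39 F1699
M5
G00 X0.00 Y0.00

1 u = 1 mm; y_m = 167.91 − y.

[1] `<line>` line segment, #ff00ff→cut S818 F1699: (10.27,20.41) → (68.11,151.92)

[2] `<path>` cubic bezier, #ff00ff→cut S818 F1699: (84.30,116.71) → (96.32,107.53) → (96.42,110.77) → (100.12,118.39)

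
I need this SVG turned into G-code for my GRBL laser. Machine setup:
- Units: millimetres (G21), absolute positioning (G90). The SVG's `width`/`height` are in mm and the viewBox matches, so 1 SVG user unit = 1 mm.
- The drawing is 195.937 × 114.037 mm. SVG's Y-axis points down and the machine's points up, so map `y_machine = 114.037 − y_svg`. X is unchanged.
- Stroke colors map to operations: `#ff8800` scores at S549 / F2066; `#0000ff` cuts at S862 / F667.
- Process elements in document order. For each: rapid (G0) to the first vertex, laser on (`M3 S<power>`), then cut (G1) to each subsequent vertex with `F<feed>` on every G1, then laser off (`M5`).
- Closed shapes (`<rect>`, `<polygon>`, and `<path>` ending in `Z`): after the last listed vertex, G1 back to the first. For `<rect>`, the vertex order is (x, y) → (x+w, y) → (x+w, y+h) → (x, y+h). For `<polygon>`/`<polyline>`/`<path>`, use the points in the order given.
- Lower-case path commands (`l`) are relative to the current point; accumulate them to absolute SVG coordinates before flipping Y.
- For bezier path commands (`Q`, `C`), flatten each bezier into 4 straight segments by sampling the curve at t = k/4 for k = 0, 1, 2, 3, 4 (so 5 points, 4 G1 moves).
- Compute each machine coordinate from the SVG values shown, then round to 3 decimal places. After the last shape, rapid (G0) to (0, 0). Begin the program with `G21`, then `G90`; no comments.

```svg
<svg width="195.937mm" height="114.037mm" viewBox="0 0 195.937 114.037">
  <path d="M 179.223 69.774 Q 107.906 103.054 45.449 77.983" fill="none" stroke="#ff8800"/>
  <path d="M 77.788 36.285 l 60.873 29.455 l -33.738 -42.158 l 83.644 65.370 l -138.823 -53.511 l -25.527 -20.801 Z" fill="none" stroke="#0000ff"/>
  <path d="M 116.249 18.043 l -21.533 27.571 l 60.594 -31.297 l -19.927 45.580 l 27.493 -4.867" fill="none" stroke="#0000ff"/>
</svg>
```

1 u = 1 mm; y_m = 114.037 − y.

[1] `<path>` quadratic bezier, #ff8800→score S549 F2066: (179.223,44.263) → (144.118,31.270) → (110.121,25.571) → (77.231,27.165) → (45.449,36.054)

[2] `<path>` closed polygon, #0000ff→cut S862 F667: (77.788,77.752) → (138.661,48.297) → (104.923,90.455) → (188.567,25.085) → (49.744,78.596) → (24.217,99.397) → (77.788,77.752) (closed)

[3] `<path>` open polyline, #0000ff→cut S862 F667: (116.249,95.994) → (94.716,68.423) → (155.310,99.720) → (135.383,54.140) → (162.876,59.007)

G21
G90
G0 X179.223 Y44.263
M3 S549
G1 X144.118 Y31.270 F2066
G1 X110.121 Y25.571 F2066
G1 X77.231 Y27.165 F2066
G1 X45.449 Y36.054 F2066
M5
G0 X77.788 Y77.752
M3 S862
G1 X138.661 Y48.297 F667
G1 X104.923 Y90.455 F667
G1 X188.567 Y25.085 F667
G1 X49.744 Y78.596 F667
G1 X24.217 Y99.397 F667
G1 X77.788 Y77.752 F667
M5
G0 X116.249 Y95.994
M3 S862
G1 X94.716 Y68.423 F667
G1 X155.310 Y99.720 F667
G1 X135.383 Y54.140 F667
G1 X162.876 Y59.007 F667
M5
G0 X0.000 Y0.000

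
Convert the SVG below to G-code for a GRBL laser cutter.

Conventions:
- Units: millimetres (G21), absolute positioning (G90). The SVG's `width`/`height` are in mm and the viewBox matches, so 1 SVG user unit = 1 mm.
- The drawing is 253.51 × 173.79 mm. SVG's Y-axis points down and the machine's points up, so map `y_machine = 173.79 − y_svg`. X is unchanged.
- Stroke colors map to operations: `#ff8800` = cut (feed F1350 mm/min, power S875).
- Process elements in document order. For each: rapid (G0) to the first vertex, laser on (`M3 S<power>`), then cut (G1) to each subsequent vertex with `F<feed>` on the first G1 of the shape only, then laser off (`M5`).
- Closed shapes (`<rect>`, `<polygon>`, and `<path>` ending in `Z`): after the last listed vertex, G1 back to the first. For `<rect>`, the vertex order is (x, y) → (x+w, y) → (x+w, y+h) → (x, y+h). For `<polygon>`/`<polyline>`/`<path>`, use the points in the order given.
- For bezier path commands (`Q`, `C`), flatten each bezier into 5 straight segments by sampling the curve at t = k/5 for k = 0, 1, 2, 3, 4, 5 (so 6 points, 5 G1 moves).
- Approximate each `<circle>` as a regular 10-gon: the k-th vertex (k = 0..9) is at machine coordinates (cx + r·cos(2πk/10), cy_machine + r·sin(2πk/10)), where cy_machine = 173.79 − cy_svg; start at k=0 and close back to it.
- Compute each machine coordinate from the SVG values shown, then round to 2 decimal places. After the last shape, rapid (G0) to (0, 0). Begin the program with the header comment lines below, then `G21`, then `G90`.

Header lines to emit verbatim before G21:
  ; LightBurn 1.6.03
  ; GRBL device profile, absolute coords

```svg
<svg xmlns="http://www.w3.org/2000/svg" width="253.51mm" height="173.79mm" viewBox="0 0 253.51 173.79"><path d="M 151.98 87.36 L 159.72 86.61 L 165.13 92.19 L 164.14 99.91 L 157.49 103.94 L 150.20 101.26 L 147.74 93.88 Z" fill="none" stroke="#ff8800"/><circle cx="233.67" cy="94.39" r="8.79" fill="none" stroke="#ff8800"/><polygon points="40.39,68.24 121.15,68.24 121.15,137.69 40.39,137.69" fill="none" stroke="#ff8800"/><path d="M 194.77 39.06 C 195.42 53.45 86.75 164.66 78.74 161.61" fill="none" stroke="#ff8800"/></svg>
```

viewBox `0 0 253.51 173.79` with mm width/height → 1 unit = 1 mm. Flip: y_m = 173.79 − y_svg.

**Shape 1** — `<path>` regular polygon, stroke `#ff8800` → cut (S875, F1350). Machine vertices: (151.98,86.43) → (159.72,87.18) → (165.13,81.60) → (164.14,73.88) → (157.49,69.85) → (150.20,72.53) → (147.74,79.91) → (151.98,86.43). Closed: final G1 returns to the first vertex.

**Shape 2** — `<circle>` circle, stroke `#ff8800` → cut (S875, F1350). Machine vertices: (242.46,79.40) → (240.78,84.57) → (236.39,87.76) → (230.95,87.76) → (226.56,84.57) → (224.88,79.40) → (226.56,74.23) → (230.95,71.04) → (236.39,71.04) → (240.78,74.23) → (242.46,79.40). Closed: final G1 returns to the first vertex.

**Shape 3** — `<polygon>` rectangle, stroke `#ff8800` → cut (S875, F1350). Machine vertices: (40.39,105.55) → (121.15,105.55) → (121.15,36.10) → (40.39,36.10) → (40.39,105.55). Closed: final G1 returns to the first vertex.

**Shape 4** — `<path>` cubic bezier, stroke `#ff8800` → cut (S875, F1350). Control points (SVG): P0=(194.77,39.06), P1=(195.42,53.45), P2=(86.75,164.66), P3=(78.74,161.61); sampled at t=k/5. Machine vertices: (194.77,134.73) → (183.72,116.17) → (156.52,84.50) → (123.23,49.86) → (93.95,22.37) → (78.74,12.18). Open path.

; LightBurn 1.6.03
; GRBL device profile, absolute coords
G21
G90
G0 X151.98 Y86.43
M3 S875
G1 X159.72 Y87.18 F1350
G1 X165.13 Y81.60
G1 X164.14 Y73.88
G1 X157.49 Y69.85
G1 X150.20 Y72.53
G1 X147.74 Y79.91
G1 X151.98 Y86.43
M5
G0 X242.46 Y79.40
M3 S875
G1 X240.78 Y84.57 F1350
G1 X236.39 Y87.76
G1 X230.95 Y87.76
G1 X226.56 Y84.57
G1 X224.88 Y79.40
G1 X226.56 Y74.23
G1 X230.95 Y71.04
G1 X236.39 Y71.04
G1 X240.78 Y74.23
G1 X242.46 Y79.40
M5
G0 X40.39 Y105.55
M3 S875
G1 X121.15 Y105.55 F1350
G1 X121.15 Y36.10
G1 X40.39 Y36.10
G1 X40.39 Y105.55
M5
G0 X194.77 Y134.73
M3 S875
G1 X183.72 Y116.17 F1350
G1 X156.52 Y84.50
G1 X123.23 Y49.86
G1 X93.95 Y22.37
G1 X78.74 Y12.18
M5
G0 X0.00 Y0.00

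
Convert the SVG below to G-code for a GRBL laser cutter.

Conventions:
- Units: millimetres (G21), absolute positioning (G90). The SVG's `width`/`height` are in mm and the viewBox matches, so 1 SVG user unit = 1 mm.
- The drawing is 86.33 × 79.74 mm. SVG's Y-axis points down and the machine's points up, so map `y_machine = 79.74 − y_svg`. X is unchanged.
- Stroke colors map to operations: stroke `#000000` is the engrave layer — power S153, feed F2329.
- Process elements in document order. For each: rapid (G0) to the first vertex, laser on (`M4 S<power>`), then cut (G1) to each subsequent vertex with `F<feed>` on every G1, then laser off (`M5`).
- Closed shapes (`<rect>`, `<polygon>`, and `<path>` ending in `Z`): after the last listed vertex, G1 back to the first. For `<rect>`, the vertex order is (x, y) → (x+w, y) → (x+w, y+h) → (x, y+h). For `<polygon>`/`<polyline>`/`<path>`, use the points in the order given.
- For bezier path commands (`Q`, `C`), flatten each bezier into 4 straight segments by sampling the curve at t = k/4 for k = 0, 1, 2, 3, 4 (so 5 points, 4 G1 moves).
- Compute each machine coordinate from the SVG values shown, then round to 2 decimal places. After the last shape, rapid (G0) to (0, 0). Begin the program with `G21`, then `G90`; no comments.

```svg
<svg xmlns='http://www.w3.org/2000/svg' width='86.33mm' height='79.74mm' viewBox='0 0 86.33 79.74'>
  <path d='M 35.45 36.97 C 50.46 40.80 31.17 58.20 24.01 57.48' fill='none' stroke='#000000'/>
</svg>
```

G21
G90
G0 X35.45 Y42.77
M4 S153
G1 X41.00 Y37.85 F2329
G1 X38.04 Y30.81 F2329
G1 X30.93 Y24.62 F2329
G1 X24.01 Y22.26 F2329
M5
G0 X0.00 Y0.00

Since the viewBox matches the mm dimensions, user units are millimetres directly. The only transform is the Y-flip y_m = 79.74 − y_svg.

Shape 1 is a cubic bezier drawn with `<path>`. Its stroke #000000 means engrave at S153, F2329. After flipping Y the toolpath is (35.45,42.77) → (41.00,37.85) → (38.04,30.81) → (30.93,24.62) → (24.01,22.26).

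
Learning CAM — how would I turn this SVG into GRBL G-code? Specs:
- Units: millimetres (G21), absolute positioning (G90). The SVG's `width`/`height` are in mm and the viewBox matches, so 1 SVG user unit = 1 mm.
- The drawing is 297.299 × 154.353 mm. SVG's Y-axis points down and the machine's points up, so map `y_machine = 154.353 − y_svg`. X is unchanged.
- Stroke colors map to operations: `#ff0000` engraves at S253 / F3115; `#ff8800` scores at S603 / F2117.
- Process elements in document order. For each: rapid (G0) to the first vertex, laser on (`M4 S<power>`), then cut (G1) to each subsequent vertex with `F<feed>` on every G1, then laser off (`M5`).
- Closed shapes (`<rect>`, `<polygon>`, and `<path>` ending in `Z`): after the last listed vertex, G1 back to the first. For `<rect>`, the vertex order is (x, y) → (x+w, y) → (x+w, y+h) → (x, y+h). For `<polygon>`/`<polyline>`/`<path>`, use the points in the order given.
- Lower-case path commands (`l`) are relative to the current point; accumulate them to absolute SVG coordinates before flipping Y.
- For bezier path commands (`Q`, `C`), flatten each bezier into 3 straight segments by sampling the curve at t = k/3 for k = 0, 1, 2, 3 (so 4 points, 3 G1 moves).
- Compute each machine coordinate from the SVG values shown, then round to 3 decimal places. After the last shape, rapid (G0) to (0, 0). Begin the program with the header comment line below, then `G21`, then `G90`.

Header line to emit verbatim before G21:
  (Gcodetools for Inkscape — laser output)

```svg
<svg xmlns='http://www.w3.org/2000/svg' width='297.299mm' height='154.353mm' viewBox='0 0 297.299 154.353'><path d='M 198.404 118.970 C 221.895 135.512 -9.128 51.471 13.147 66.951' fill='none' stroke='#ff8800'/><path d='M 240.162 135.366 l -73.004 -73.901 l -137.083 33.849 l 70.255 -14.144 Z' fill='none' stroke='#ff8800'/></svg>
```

viewBox `0 0 297.299 154.353` with mm width/height → 1 unit = 1 mm. Flip: y_m = 154.353 − y_svg.

**Shape 1** — `<path>` cubic bezier, stroke `#ff8800` → score (S603, F2117). Control points (SVG): P0=(198.404,118.970), P1=(221.895,135.512), P2=(-9.128,51.471), P3=(13.147,66.951); sampled at t=k/3. Machine vertices: (198.404,35.383) → (155.865,44.957) → (56.497,77.120) → (13.147,87.402). Open path.

**Shape 2** — `<path>` closed polygon, stroke `#ff8800` → score (S603, F2117). Machine vertices: (240.162,18.987) → (167.158,92.888) → (30.075,59.039) → (100.330,73.183) → (240.162,18.987). Closed: final G1 returns to the first vertex.

(Gcodetools for Inkscape — laser output)
G21
G90
G0 X198.404 Y35.383
M4 S603
G1 X155.865 Y44.957 F2117
G1 X56.497 Y77.120 F2117
G1 X13.147 Y87.402 F2117
M5
G0 X240.162 Y18.987
M4 S603
G1 X167.158 Y92.888 F2117
G1 X30.075 Y59.039 F2117
G1 X100.330 Y73.183 F2117
G1 X240.162 Y18.987 F2117
M5
G0 X0.000 Y0.000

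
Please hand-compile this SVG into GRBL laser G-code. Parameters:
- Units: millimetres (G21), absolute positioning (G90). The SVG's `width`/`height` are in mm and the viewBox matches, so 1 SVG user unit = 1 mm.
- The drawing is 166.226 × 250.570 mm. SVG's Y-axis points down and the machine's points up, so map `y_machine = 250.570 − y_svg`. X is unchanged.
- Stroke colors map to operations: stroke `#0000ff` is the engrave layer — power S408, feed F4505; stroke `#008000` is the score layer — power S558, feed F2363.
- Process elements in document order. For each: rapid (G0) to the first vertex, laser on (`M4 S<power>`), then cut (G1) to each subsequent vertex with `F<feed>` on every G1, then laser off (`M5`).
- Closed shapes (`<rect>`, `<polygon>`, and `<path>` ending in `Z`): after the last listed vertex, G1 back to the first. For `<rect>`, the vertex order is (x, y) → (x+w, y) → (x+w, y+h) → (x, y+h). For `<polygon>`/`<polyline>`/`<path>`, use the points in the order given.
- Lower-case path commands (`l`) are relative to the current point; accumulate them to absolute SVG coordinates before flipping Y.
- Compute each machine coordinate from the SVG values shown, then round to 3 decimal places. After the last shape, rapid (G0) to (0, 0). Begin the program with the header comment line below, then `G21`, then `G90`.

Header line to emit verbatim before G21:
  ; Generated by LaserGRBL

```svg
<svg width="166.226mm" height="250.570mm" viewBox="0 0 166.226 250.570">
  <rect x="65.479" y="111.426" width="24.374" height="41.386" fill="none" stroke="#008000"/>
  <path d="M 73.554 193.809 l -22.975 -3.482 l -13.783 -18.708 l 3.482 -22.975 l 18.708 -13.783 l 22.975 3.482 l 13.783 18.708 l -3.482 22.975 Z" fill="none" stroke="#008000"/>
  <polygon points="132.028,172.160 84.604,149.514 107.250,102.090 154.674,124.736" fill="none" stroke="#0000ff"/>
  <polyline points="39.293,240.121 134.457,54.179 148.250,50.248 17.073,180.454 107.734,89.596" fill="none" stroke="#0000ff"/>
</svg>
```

; Generated by LaserGRBL
G21
G90
G0 X65.479 Y139.144
M4 S558
G1 X89.853 Y139.144 F2363
G1 X89.853 Y97.758 F2363
G1 X65.479 Y97.758 F2363
G1 X65.479 Y139.144 F2363
M5
G0 X73.554 Y56.761
M4 S558
G1 X50.579 Y60.243 F2363
G1 X36.796 Y78.951 F2363
G1 X40.278 Y101.926 F2363
G1 X58.986 Y115.709 F2363
G1 X81.961 Y112.227 F2363
G1 X95.744 Y93.519 F2363
G1 X92.262 Y70.544 F2363
G1 X73.554 Y56.761 F2363
M5
G0 X132.028 Y78.410
M4 S408
G1 X84.604 Y101.056 F4505
G1 X107.250 Y148.480 F4505
G1 X154.674 Y125.834 F4505
G1 X132.028 Y78.410 F4505
M5
G0 X39.293 Y10.449
M4 S408
G1 X134.457 Y196.391 F4505
G1 X148.250 Y200.322 F4505
G1 X17.073 Y70.116 F4505
G1 X107.734 Y160.974 F4505
M5
G0 X0.000 Y0.000

Since the viewBox matches the mm dimensions, user units are millimetres directly. The only transform is the Y-flip y_m = 250.570 − y_svg.

Shape 1 is a rectangle drawn with `<rect>`. Its stroke #008000 means score at S558, F2363. After flipping Y the toolpath is (65.479,139.144) → (89.853,139.144) → (89.853,97.758) → (65.479,97.758) → (65.479,139.144), returning to the start.

Shape 2 is a regular polygon drawn with `<path>`. Its stroke #008000 means score at S558, F2363. After flipping Y the toolpath is (73.554,56.761) → (50.579,60.243) → (36.796,78.951) → (40.278,101.926) → (58.986,115.709) → (81.961,112.227) → (95.744,93.519) → (92.262,70.544) → (73.554,56.761), returning to the start.

Shape 3 is a regular polygon drawn with `<polygon>`. Its stroke #0000ff means engrave at S408, F4505. After flipping Y the toolpath is (132.028,78.410) → (84.604,101.056) → (107.250,148.480) → (154.674,125.834) → (132.028,78.410), returning to the start.

Shape 4 is a open polyline drawn with `<polyline>`. Its stroke #0000ff means engrave at S408, F4505. After flipping Y the toolpath is (39.293,10.449) → (134.457,196.391) → (148.250,200.322) → (17.073,70.116) → (107.734,160.974).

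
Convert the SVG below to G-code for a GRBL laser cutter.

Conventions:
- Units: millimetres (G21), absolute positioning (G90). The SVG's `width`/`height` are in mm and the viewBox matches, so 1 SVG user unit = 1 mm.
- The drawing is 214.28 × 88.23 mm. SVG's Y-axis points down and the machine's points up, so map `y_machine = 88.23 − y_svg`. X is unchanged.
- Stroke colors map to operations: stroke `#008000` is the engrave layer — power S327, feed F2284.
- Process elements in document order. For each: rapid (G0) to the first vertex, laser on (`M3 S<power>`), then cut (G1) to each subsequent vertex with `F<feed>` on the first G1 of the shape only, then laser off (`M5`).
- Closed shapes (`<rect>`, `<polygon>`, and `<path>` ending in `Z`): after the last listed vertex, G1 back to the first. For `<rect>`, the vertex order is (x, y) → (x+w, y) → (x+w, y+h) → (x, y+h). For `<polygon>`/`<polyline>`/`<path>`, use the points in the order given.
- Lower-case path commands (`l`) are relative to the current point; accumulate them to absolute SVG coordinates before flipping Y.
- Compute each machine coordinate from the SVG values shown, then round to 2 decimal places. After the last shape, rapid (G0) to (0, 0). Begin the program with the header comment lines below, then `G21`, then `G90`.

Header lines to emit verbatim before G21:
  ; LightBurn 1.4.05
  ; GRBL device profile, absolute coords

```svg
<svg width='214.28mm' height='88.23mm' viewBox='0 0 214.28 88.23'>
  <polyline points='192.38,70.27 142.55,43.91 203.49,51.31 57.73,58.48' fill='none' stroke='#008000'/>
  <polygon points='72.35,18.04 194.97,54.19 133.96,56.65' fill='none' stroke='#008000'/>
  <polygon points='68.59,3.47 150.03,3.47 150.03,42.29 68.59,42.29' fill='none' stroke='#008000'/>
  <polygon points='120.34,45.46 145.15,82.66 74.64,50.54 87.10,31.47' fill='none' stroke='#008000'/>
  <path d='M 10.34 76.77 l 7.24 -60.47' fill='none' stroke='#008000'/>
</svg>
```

1 u = 1 mm; y_m = 88.23 − y.

[1] `<polyline>` open polyline, #008000→engrave S327 F2284: (192.38,17.96) → (142.55,44.32) → (203.49,36.92) → (57.73,29.75)

[2] `<polygon>` closed polygon, #008000→engrave S327 F2284: (72.35,70.19) → (194.97,34.04) → (133.96,31.58) → (72.35,70.19) (closed)

[3] `<polygon>` rectangle, #008000→engrave S327 F2284: (68.59,84.76) → (150.03,84.76) → (150.03,45.94) → (68.59,45.94) → (68.59,84.76) (closed)

[4] `<polygon>` closed polygon, #008000→engrave S327 F2284: (120.34,42.77) → (145.15,5.57) → (74.64,37.69) → (87.10,56.76) → (120.34,42.77) (closed)

[5] `<path>` line segment, #008000→engrave S327 F2284: (10.34,11.46) → (17.58,71.93)

; LightBurn 1.4.05
; GRBL device profile, absolute coords
G21
G90
G0 X192.38 Y17.96
M3 S327
G1 X142.55 Y44.32 F2284
G1 X203.49 Y36.92
G1 X57.73 Y29.75
M5
G0 X72.35 Y70.19
M3 S327
G1 X194.97 Y34.04 F2284
G1 X133.96 Y31.58
G1 X72.35 Y70.19
M5
G0 X68.59 Y84.76
M3 S327
G1 X150.03 Y84.76 F2284
G1 X150.03 Y45.94
G1 X68.59 Y45.94
G1 X68.59 Y84.76
M5
G0 X120.34 Y42.77
M3 S327
G1 X145.15 Y5.57 F2284
G1 X74.64 Y37.69
G1 X87.10 Y56.76
G1 X120.34 Y42.77
M5
G0 X10.34 Y11.46
M3 S327
G1 X17.58 Y71.93 F2284
M5
G0 X0.00 Y0.00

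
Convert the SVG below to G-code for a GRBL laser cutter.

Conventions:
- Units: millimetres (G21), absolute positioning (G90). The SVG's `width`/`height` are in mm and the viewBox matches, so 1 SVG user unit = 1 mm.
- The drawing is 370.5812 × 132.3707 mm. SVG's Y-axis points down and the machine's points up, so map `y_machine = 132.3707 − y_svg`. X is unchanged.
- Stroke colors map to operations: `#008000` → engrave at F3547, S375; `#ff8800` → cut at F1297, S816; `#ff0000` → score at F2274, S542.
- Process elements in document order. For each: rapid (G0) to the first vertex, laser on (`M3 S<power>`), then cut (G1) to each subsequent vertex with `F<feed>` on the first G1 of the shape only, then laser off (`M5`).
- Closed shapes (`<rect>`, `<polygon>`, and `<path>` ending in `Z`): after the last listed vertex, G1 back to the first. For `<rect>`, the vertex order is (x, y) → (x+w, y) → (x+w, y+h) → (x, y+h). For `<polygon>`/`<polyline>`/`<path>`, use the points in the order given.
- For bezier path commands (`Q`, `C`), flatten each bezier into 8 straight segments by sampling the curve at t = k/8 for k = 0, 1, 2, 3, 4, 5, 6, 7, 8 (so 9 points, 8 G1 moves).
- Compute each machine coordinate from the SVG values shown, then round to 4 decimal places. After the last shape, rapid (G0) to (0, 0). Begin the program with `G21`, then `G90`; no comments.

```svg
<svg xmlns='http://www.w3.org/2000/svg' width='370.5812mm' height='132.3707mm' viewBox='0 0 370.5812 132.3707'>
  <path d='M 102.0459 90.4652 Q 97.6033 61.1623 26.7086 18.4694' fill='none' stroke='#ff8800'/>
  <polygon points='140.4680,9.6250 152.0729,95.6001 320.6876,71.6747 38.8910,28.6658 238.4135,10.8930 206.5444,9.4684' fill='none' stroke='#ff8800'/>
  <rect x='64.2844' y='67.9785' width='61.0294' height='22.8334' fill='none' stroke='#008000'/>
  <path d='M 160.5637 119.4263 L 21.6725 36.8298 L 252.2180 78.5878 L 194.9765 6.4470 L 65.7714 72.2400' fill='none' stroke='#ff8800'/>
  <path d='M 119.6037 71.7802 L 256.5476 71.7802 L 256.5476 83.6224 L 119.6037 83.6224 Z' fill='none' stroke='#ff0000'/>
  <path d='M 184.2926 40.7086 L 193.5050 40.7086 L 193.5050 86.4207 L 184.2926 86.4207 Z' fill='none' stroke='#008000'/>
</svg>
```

G21
G90
G0 X102.0459 Y41.9055
M3 S816
G1 X99.8969 Y49.4404 F1297
G1 X95.6713 Y57.3938
G1 X89.3691 Y65.7656
G1 X80.9903 Y74.5559
G1 X70.5348 Y83.7646
G1 X58.0027 Y93.3917
G1 X43.3940 Y103.4373
G1 X26.7086 Y113.9013
M5
G0 X140.4680 Y122.7457
M3 S816
G1 X152.0729 Y36.7706 F1297
G1 X320.6876 Y60.6960
G1 X38.8910 Y103.7049
G1 X238.4135 Y121.4777
G1 X206.5444 Y122.9023
G1 X140.4680 Y122.7457
M5
G0 X64.2844 Y64.3922
M3 S375
G1 X125.3138 Y64.3922 F3547
G1 X125.3138 Y41.5588
G1 X64.2844 Y41.5588
G1 X64.2844 Y64.3922
M5
G0 X160.5637 Y12.9444
M3 S816
G1 X21.6725 Y95.5409 F1297
G1 X252.2180 Y53.7829
G1 X194.9765 Y125.9237
G1 X65.7714 Y60.1307
M5
G0 X119.6037 Y60.5905
M3 S542
G1 X256.5476 Y60.5905 F2274
G1 X256.5476 Y48.7483
G1 X119.6037 Y48.7483
G1 X119.6037 Y60.5905
M5
G0 X184.2926 Y91.6621
M3 S375
G1 X193.5050 Y91.6621 F3547
G1 X193.5050 Y45.9500
G1 X184.2926 Y45.9500
G1 X184.2926 Y91.6621
M5
G0 X0.0000 Y0.0000

Since the viewBox matches the mm dimensions, user units are millimetres directly. The only transform is the Y-flip y_m = 132.3707 − y_svg.

Shape 1 is a quadratic bezier drawn with `<path>`. Its stroke #ff8800 means cut at S816, F1297. After flipping Y the toolpath is (102.0459,41.9055) → (99.8969,49.4404) → (95.6713,57.3938) → (89.3691,65.7656) → (80.9903,74.5559) → (70.5348,83.7646) → (58.0027,93.3917) → (43.3940,103.4373) → (26.7086,113.9013).

Shape 2 is a closed polygon drawn with `<polygon>`. Its stroke #ff8800 means cut at S816, F1297. After flipping Y the toolpath is (140.4680,122.7457) → (152.0729,36.7706) → (320.6876,60.6960) → (38.8910,103.7049) → (238.4135,121.4777) → (206.5444,122.9023) → (140.4680,122.7457), returning to the start.

Shape 3 is a rectangle drawn with `<rect>`. Its stroke #008000 means engrave at S375, F3547. After flipping Y the toolpath is (64.2844,64.3922) → (125.3138,64.3922) → (125.3138,41.5588) → (64.2844,41.5588) → (64.2844,64.3922), returning to the start.

Shape 4 is a open polyline drawn with `<path>`. Its stroke #ff8800 means cut at S816, F1297. After flipping Y the toolpath is (160.5637,12.9444) → (21.6725,95.5409) → (252.2180,53.7829) → (194.9765,125.9237) → (65.7714,60.1307).

Shape 5 is a rectangle drawn with `<path>`. Its stroke #ff0000 means score at S542, F2274. After flipping Y the toolpath is (119.6037,60.5905) → (256.5476,60.5905) → (256.5476,48.7483) → (119.6037,48.7483) → (119.6037,60.5905), returning to the start.

Shape 6 is a rectangle drawn with `<path>`. Its stroke #008000 means engrave at S375, F3547. After flipping Y the toolpath is (184.2926,91.6621) → (193.5050,91.6621) → (193.5050,45.9500) → (184.2926,45.9500) → (184.2926,91.6621), returning to the start.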